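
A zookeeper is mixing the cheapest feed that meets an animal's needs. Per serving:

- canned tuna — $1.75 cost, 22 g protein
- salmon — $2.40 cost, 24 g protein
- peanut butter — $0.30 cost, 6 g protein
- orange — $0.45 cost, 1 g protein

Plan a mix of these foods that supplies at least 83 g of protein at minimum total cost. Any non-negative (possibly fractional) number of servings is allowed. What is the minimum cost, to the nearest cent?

Cost per g of protein: peanut butter $0.0500, canned tuna $0.0795, salmon $0.1000, orange $0.4500.
With no serving limits, use only peanut butter: 83 g / 6 g = 13.83 servings × $0.30 = $4.15.

$4.15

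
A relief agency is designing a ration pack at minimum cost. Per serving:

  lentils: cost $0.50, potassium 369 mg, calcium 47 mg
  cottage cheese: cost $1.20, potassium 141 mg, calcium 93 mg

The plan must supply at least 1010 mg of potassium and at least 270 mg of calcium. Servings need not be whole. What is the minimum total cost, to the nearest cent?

At the optimum either one food covers both requirements or two foods hit both targets exactly; no other combination can be cheaper.
lentils only: max(1010/369, 270/47) = 5.745 servings → $2.87.
cottage cheese only: max(1010/141, 270/93) = 7.163 servings → $8.60.
lentils + cottage cheese with both tight: 2.017 servings and 1.884 servings → $3.27.
The minimum over all feasible corners is $2.87.

$2.87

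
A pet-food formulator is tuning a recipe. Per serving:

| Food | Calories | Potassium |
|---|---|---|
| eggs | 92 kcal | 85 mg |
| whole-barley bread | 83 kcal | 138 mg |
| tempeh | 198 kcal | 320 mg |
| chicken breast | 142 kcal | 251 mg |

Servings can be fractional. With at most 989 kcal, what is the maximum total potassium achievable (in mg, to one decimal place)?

1748.2 mg

Potassium per kcal: chicken breast 1.768, whole-barley bread 1.663, tempeh 1.616, eggs 0.9239.
With no serving limits, spend the whole calories allowance on chicken breast: 989 kcal / 142 kcal × 251 mg = 1748.2 mg.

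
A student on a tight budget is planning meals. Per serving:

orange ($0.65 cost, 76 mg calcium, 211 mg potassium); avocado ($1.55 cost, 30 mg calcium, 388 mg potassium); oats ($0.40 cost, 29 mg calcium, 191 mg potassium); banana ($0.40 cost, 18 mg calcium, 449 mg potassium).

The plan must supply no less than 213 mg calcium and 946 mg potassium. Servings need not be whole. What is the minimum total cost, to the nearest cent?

Minimising a linear cost over {calcium ≥ 213, potassium ≥ 946, servings ≥ 0} — the optimum is at a vertex, using one or two foods.
orange only: max(213/76, 946/211) = 4.483 servings → $2.91.
avocado only: max(213/30, 946/388) = 7.1 servings → $11.01.
oats only: max(213/29, 946/191) = 7.345 servings → $2.94.
banana only: max(213/18, 946/449) = 11.83 servings → $4.73.
orange + avocado with both tight: 2.343 servings and 1.164 servings → $3.33.
orange + oats with both tight: 1.578 servings and 3.21 servings → $2.31.
orange + banana with both tight: 2.592 servings and 0.8888 servings → $2.04.
avocado + oats with both targets exact would need a negative amount; discard.
avocado + banana: the both-tight solution has a negative serving — not a feasible corner.
oats + banana: the both-tight solution has a negative serving — not a feasible corner.
So the least-cost plan costs $2.04.

$2.04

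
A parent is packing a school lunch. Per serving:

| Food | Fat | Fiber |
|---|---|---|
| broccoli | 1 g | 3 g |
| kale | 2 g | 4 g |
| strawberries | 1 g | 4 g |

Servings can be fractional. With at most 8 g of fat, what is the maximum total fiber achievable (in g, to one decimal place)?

Fiber per g fat: strawberries 4, broccoli 3, kale 2.
With no serving limits, spend the whole fat allowance on strawberries: 8 g / 1 g × 4 g = 32.0 g.

32.0 g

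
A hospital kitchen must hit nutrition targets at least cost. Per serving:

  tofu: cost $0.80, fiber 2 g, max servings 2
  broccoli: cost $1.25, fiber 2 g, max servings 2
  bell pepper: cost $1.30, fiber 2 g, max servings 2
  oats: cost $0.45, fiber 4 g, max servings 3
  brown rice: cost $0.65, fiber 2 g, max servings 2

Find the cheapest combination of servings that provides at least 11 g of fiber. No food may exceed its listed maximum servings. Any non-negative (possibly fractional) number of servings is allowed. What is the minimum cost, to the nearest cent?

Cost per g of fiber: oats $0.1125, brown rice $0.3250, tofu $0.4000, broccoli $0.6250, bell pepper $0.6500.
Take 2.75 servings of oats: +11.0 g fiber for $1.24 (total $1.24, still need 0.0 g).
Filling from the cheapest source first is optimal under one linear minimum: $1.24.

$1.24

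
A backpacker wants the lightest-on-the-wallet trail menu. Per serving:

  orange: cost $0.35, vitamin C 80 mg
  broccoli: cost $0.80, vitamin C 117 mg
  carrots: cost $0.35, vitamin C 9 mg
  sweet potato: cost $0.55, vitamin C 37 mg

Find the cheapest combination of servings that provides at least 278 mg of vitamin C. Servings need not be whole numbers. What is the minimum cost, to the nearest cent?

Cost per mg of vitamin C: orange $0.0044, broccoli $0.0068, sweet potato $0.0149, carrots $0.0389.
With no serving limits, use only orange: 278 mg / 80 mg = 3.475 servings × $0.35 = $1.22.

$1.22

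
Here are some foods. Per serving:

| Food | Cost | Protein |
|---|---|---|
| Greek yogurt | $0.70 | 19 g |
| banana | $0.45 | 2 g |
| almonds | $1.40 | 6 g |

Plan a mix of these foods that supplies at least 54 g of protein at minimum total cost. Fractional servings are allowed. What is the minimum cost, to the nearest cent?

$1.99

Cost per g of protein: Greek yogurt $0.0368, banana $0.2250, almonds $0.2333.
With no serving limits, use only Greek yogurt: 54 g / 19 g = 2.842 servings × $0.70 = $1.99.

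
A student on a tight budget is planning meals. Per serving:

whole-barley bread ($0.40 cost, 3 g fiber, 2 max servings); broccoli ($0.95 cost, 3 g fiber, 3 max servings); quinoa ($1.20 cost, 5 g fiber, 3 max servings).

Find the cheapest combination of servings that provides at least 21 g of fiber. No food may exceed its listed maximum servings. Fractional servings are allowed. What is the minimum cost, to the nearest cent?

$4.40

Cost per g of fiber: whole-barley bread $0.1333, quinoa $0.2400, broccoli $0.3167.
Take 2 servings of whole-barley bread: +6.0 g fiber for $0.80 (total $0.80, still need 15.0 g).
Take 3 servings of quinoa: +15.0 g fiber for $3.60 (total $4.40, still need 0.0 g).
Greedy by cheapest-per-g is optimal for a single linear constraint, so the minimum cost is $4.40.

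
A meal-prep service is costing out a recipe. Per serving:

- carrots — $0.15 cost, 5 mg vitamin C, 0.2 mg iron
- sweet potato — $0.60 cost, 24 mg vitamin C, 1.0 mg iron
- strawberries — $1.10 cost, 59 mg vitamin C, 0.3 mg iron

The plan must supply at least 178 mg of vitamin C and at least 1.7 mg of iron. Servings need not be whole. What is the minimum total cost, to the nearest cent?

$3.46

carrots only: max(178/5, 1.7/0.2) = 35.6 servings → $5.34.
sweet potato only: max(178/24, 1.7/1.0) = 7.417 servings → $4.45.
strawberries only: max(178/59, 1.7/0.3) = 5.667 servings → $6.23.
carrots + sweet potato: intersection lies outside the first quadrant.
carrots + strawberries with both tight: 4.553 servings and 2.631 servings → $3.58.
sweet potato + strawberries with both tight: 0.9054 servings and 2.649 servings → $3.46.
So the least-cost plan costs $3.46.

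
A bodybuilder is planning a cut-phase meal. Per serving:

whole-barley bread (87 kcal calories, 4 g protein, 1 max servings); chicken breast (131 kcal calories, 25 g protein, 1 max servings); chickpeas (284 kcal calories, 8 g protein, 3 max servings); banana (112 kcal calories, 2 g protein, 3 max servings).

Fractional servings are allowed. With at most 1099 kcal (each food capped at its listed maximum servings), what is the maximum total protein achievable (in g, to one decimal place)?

Protein per kcal: chicken breast 0.1908, whole-barley bread 0.04598, chickpeas 0.02817, banana 0.01786.
Take 1 serving of chicken breast: uses 131 kcal, +25.0 g protein (running total 25.0 g).
Take 1 serving of whole-barley bread: uses 87 kcal, +4.0 g protein (running total 29.0 g).
Take 3 servings of chickpeas: uses 852 kcal, +24.0 g protein (running total 53.0 g).
Take 0.2589 servings of banana: uses 29 kcal, +0.5 g protein (running total 53.5 g).
Greedy by best ratio exhausts the calories allowance optimally: 53.5 g.

53.5 g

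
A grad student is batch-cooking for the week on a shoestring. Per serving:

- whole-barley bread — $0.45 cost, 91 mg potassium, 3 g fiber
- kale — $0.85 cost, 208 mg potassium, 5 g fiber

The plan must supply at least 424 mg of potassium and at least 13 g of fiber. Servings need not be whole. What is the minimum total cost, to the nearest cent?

Minimising a linear cost over {potassium ≥ 424, fiber ≥ 13, servings ≥ 0} — the optimum is at a vertex, using one or two foods.
whole-barley bread only: max(424/91, 13/3) = 4.659 servings → $2.10.
kale only: max(424/208, 13/5) = 2.6 servings → $2.21.
whole-barley bread + kale with both tight: 3.456 servings and 0.5266 servings → $2.00.
So the least-cost plan costs $2.00.

$2.00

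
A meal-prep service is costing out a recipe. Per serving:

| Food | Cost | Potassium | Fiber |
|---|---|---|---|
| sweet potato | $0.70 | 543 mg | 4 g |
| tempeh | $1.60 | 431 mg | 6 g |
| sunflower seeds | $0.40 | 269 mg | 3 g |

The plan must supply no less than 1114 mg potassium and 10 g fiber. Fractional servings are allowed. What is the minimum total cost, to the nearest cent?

Compare the cost at each extreme point of the feasible region.
sweet potato only: max(1114/543, 10/4) = 2.5 servings → $1.75.
tempeh only: max(1114/431, 10/6) = 2.585 servings → $4.14.
sunflower seeds only: max(1114/269, 10/3) = 4.141 servings → $1.66.
sweet potato + tempeh with both tight: 1.548 servings and 0.6349 servings → $2.10.
sweet potato + sunflower seeds with both tight: 1.179 servings and 1.761 servings → $1.53.
tempeh + sunflower seeds: intersection lies outside the first quadrant.
The minimum over all feasible corners is $1.53.

$1.53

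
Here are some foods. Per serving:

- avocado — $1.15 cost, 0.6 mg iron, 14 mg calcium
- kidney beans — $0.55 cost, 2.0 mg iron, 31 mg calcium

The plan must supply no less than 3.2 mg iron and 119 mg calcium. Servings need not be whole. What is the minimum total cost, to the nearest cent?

A basic optimal solution has at most two foods positive. Try each food alone and each pair with both targets met exactly.
avocado only: max(3.2/0.6, 119/14) = 8.5 servings → $9.78.
kidney beans only: max(3.2/2.0, 119/31) = 3.839 servings → $2.11.
avocado + kidney beans: intersection lies outside the first quadrant.
Cheapest feasible corner: $2.11.

$2.11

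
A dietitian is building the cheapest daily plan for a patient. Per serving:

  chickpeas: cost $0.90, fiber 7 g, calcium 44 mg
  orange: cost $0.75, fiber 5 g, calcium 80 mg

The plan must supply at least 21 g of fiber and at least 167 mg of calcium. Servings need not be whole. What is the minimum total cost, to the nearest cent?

With two linear requirements the optimum uses one or two foods; enumerate the corners.
chickpeas only: max(21/7, 167/44) = 3.795 servings → $3.42.
orange only: max(21/5, 167/80) = 4.2 servings → $3.15.
chickpeas + orange with both tight: 2.485 servings and 0.7206 servings → $2.78.
So the least-cost plan costs $2.78.

$2.78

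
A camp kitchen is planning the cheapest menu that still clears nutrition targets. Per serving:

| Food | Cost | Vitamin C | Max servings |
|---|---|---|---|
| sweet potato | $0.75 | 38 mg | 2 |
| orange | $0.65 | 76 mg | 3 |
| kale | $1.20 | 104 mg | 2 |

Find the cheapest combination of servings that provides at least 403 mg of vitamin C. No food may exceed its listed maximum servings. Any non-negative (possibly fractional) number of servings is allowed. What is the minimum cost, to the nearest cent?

Cost per mg of vitamin C: orange $0.0086, kale $0.0115, sweet potato $0.0197.
Take 3 servings of orange: +228.0 mg vitamin C for $1.95 (total $1.95, still need 175.0 mg).
Take 1.683 servings of kale: +175.0 mg vitamin C for $2.02 (total $3.97, still need 0.0 mg).
Greedy by cheapest-per-mg is optimal for a single linear constraint, so the minimum cost is $3.97.

$3.97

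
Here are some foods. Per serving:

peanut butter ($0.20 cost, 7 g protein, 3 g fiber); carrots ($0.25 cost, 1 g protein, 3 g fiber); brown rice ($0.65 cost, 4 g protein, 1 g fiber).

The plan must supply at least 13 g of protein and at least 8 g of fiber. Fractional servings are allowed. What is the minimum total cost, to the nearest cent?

peanut butter only: max(13/7, 8/3) = 2.667 servings → $0.53.
carrots only: max(13/1, 8/3) = 13 servings → $3.25.
brown rice only: max(13/4, 8/1) = 8 servings → $5.20.
peanut butter + carrots with both tight: 1.722 servings and 0.9444 servings → $0.58.
peanut butter + brown rice with both targets exact would need a negative amount; discard.
carrots + brown rice with both tight: 1.727 servings and 2.818 servings → $2.26.
So the least-cost plan costs $0.53.

$0.53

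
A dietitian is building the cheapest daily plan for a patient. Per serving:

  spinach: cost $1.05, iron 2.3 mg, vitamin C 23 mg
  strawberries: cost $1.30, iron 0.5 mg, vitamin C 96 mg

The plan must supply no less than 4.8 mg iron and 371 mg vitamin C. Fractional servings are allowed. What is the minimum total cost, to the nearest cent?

$6.00

The cheapest plan sits at a corner of the feasible region — with two constraints it uses at most two foods.
spinach only: max(4.8/2.3, 371/23) = 16.13 servings → $16.94.
strawberries only: max(4.8/0.5, 371/96) = 9.6 servings → $12.48.
spinach + strawberries with both tight: 1.315 servings and 3.549 servings → $6.00.
So the least-cost plan costs $6.00.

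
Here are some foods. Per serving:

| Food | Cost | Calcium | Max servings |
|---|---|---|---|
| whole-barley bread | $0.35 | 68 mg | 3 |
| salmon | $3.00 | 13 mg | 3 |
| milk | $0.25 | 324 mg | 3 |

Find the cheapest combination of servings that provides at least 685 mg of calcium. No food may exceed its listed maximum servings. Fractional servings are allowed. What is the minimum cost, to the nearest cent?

$0.53

Cost per mg of calcium: milk $0.0008, whole-barley bread $0.0051, salmon $0.2308.
Take 2.114 servings of milk: +685.0 mg calcium for $0.53 (total $0.53, still need 0.0 mg).
Greedy by cheapest-per-mg is optimal for a single linear constraint, so the minimum cost is $0.53.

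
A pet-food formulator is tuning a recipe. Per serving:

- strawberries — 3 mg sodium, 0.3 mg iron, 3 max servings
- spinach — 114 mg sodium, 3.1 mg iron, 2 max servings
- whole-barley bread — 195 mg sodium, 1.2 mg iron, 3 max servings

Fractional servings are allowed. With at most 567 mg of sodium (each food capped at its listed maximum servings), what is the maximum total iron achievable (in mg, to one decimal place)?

Iron per mg sodium: strawberries 0.1, spinach 0.02719, whole-barley bread 0.006154.
Take 3 servings of strawberries: uses 9 mg sodium, +0.9 mg iron (running total 0.9 mg).
Take 2 servings of spinach: uses 228 mg sodium, +6.2 mg iron (running total 7.1 mg).
Take 1.692 servings of whole-barley bread: uses 330 mg sodium, +2.0 mg iron (running total 9.1 mg).
Greedy by best ratio exhausts the sodium allowance optimally: 9.1 mg.

9.1 mg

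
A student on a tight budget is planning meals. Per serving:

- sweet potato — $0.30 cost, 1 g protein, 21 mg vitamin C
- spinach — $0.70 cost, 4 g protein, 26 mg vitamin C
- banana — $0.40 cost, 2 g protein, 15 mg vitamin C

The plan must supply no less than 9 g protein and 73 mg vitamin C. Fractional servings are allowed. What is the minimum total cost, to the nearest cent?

Check every corner: each single food scaled to meet both minima, and each pair solved so both constraints bind.
sweet potato only: max(9/1, 73/21) = 9 servings → $2.70.
spinach only: max(9/4, 73/26) = 2.808 servings → $1.97.
banana only: max(9/2, 73/15) = 4.867 servings → $1.95.
sweet potato + spinach with both tight: 1 serving and 2 servings → $1.70.
sweet potato + banana with both tight: 0.4074 servings and 4.296 servings → $1.84.
spinach + banana: the both-tight solution has a negative serving — not a feasible corner.
The minimum over all feasible corners is $1.70.

$1.70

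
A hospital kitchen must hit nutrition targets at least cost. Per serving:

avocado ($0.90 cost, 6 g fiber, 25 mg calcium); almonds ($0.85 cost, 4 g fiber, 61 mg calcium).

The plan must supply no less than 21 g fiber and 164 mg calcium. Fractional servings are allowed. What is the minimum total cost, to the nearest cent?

For a min-cost LP with two ≥-constraints, a basic feasible solution has at most two positive variables.
avocado only: max(21/6, 164/25) = 6.56 servings → $5.90.
almonds only: max(21/4, 164/61) = 5.25 servings → $4.46.
avocado + almonds with both tight: 2.35 servings and 1.726 servings → $3.58.
So the least-cost plan costs $3.58.

$3.58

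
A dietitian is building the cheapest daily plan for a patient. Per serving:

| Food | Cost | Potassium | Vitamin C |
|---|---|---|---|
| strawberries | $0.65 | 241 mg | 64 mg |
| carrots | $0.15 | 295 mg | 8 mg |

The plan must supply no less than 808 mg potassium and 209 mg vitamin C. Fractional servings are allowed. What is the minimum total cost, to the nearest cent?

$2.13

A basic optimal solution has at most two foods positive. Try each food alone and each pair with both targets met exactly.
strawberries only: max(808/241, 209/64) = 3.353 servings → $2.18.
carrots only: max(808/295, 209/8) = 26.12 servings → $3.92.
strawberries + carrots with both tight: 3.256 servings and 0.07922 servings → $2.13.
The minimum over all feasible corners is $2.13.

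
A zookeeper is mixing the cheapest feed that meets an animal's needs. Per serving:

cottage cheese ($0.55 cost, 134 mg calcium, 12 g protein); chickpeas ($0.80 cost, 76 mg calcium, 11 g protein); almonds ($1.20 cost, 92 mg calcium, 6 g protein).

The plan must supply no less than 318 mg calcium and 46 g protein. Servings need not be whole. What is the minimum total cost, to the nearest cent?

Compare the cost at each extreme point of the feasible region.
cottage cheese only: max(318/134, 46/12) = 3.833 servings → $2.11.
chickpeas only: max(318/76, 46/11) = 4.184 servings → $3.35.
almonds only: max(318/92, 46/6) = 7.667 servings → $9.20.
cottage cheese + chickpeas with both tight: 0.003559 servings and 4.178 servings → $3.34.
cottage cheese + almonds: intersection lies outside the first quadrant.
chickpeas + almonds with both tight: 4.18 servings and 0.003597 servings → $3.35.
The minimum over all feasible corners is $2.11.

$2.11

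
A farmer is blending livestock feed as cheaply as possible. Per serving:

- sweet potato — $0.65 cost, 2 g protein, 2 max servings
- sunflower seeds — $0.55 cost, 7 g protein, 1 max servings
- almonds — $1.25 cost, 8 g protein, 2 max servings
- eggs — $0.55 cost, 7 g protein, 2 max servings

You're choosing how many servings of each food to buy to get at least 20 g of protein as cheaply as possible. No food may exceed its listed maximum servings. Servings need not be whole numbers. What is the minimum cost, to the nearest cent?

Cost per g of protein: sunflower seeds $0.0786, eggs $0.0786, almonds $0.1562, sweet potato $0.3250.
Take 1 serving of sunflower seeds: +7.0 g protein for $0.55 (total $0.55, still need 13.0 g).
Take 1.857 servings of eggs: +13.0 g protein for $1.02 (total $1.57, still need 0.0 g).
Filling from the cheapest source first is optimal under one linear minimum: $1.57.

$1.57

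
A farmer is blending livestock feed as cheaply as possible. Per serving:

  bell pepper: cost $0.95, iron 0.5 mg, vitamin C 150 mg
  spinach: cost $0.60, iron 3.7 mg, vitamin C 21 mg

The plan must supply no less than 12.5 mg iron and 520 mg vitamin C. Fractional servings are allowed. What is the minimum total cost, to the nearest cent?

Two binding constraints pin down two serving amounts, so the optimal mix uses at most two foods. The candidates are each food alone (scaled to the tighter of iron/vitamin C) and each pair with both constraints tight.
bell pepper only: max(12.5/0.5, 520/150) = 25 servings → $23.75.
spinach only: max(12.5/3.7, 520/21) = 24.76 servings → $14.86.
bell pepper + spinach with both tight: 3.051 servings and 2.966 servings → $4.68.
The minimum over all feasible corners is $4.68.

$4.68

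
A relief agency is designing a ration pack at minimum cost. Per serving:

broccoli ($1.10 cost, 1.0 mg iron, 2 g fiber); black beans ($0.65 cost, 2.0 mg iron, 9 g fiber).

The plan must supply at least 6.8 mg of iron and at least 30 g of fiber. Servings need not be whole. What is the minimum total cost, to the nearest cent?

At the optimum either one food covers both requirements or two foods hit both targets exactly; no other combination can be cheaper.
broccoli only: max(6.8/1.0, 30/2) = 15 servings → $16.50.
black beans only: max(6.8/2.0, 30/9) = 3.4 servings → $2.21.
broccoli + black beans with both tight: 0.24 servings and 3.28 servings → $2.40.
The minimum over all feasible corners is $2.21.

$2.21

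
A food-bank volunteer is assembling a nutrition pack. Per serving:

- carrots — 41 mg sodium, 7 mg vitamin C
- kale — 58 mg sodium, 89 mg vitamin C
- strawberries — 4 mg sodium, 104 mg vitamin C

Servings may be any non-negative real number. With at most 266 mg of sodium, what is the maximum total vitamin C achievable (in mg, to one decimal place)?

6916.0 mg

Vitamin C per mg sodium: strawberries 26, kale 1.534, carrots 0.1707.
With no serving limits, spend the whole sodium allowance on strawberries: 266 mg / 4 mg × 104 mg = 6916.0 mg.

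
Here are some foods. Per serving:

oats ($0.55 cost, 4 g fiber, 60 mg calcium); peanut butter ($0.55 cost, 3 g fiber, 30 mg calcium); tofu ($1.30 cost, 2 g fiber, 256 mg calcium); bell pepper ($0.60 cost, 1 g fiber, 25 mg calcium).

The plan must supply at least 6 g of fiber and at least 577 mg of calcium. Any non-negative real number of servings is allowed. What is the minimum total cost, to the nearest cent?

$3.03

This is a tiny linear program; its minimum lies at a vertex of the feasible set. List the vertices and price them.
oats only: max(6/4, 577/60) = 9.617 servings → $5.29.
peanut butter only: max(6/3, 577/30) = 19.23 servings → $10.58.
tofu only: max(6/2, 577/256) = 3 servings → $3.90.
bell pepper only: max(6/1, 577/25) = 23.08 servings → $13.85.
oats + peanut butter: intersection lies outside the first quadrant.
oats + tofu with both tight: 0.4226 servings and 2.155 servings → $3.03.
oats + bell pepper with both targets exact would need a negative amount; discard.
peanut butter + tofu with both tight: 0.5395 servings and 2.191 servings → $3.14.
peanut butter + bell pepper with both targets exact would need a negative amount; discard.
tofu + bell pepper with both tight: 2.073 servings and 1.854 servings → $3.81.
The minimum over all feasible corners is $3.03.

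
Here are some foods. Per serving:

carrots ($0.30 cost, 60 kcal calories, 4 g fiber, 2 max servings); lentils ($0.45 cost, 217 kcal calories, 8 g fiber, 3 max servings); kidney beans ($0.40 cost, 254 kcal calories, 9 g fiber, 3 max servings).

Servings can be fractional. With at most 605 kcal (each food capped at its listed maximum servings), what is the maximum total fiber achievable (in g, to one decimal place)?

25.9 g

Fiber per kcal: carrots 0.06667, lentils 0.03687, kidney beans 0.03543.
Take 2 servings of carrots: uses 120 kcal, +8.0 g fiber (running total 8.0 g).
Take 2.235 servings of lentils: uses 485 kcal, +17.9 g fiber (running total 25.9 g).
Filling greedily by fiber-per-kcal is optimal for one linear limit, giving 25.9 g.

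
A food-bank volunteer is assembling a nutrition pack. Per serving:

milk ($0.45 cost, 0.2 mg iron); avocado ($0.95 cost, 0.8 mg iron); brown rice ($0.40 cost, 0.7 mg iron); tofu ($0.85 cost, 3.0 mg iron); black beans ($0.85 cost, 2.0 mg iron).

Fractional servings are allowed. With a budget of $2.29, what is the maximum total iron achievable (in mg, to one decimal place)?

Iron per dollar: tofu 3.529, black beans 2.353, brown rice 1.75, avocado 0.8421, milk 0.4444.
With no serving limits, spend the whole cost allowance on tofu: $2.29 / $0.85 × 3.0 mg = 8.1 mg.

8.1 mg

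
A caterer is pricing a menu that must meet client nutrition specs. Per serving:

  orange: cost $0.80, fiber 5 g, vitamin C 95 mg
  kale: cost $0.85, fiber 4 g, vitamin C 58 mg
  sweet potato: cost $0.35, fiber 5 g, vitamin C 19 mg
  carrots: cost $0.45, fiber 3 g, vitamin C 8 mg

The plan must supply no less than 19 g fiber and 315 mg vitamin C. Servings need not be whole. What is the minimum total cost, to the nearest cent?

$2.77

Minimising a linear cost over {fiber ≥ 19, vitamin C ≥ 315, servings ≥ 0} — the optimum is at a vertex, using one or two foods.
orange only: max(19/5, 315/95) = 3.8 servings → $3.04.
kale only: max(19/4, 315/58) = 5.431 servings → $4.62.
sweet potato only: max(19/5, 315/19) = 16.58 servings → $5.80.
carrots only: max(19/3, 315/8) = 39.38 servings → $17.72.
orange + kale with both tight: 1.756 servings and 2.556 servings → $3.58.
orange + sweet potato with both tight: 3.195 servings and 0.6053 servings → $2.77.
orange + carrots with both tight: 3.237 servings and 0.9388 servings → $3.01.
kale + sweet potato: the both-tight solution has a negative serving — not a feasible corner.
kale + carrots: the both-tight solution has a negative serving — not a feasible corner.
sweet potato + carrots with both targets exact would need a negative amount; discard.
The minimum over all feasible corners is $2.77.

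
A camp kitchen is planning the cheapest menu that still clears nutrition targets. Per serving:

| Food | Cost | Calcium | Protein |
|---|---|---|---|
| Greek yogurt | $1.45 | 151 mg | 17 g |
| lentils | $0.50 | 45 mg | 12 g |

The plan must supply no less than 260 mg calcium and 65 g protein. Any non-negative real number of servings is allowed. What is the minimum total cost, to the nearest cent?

The cheapest plan sits at a corner of the feasible region — with two constraints it uses at most two foods.
Greek yogurt only: max(260/151, 65/17) = 3.824 servings → $5.54.
lentils only: max(260/45, 65/12) = 5.778 servings → $2.89.
Greek yogurt + lentils with both tight: 0.1862 servings and 5.153 servings → $2.85.
Cheapest feasible corner: $2.85.

$2.85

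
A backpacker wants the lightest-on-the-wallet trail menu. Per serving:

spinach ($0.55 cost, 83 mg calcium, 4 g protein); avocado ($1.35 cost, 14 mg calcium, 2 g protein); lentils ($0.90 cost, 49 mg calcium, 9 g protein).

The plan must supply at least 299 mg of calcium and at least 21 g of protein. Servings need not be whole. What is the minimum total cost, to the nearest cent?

For a min-cost LP with two ≥-constraints, a basic feasible solution has at most two positive variables.
spinach only: max(299/83, 21/4) = 5.25 servings → $2.89.
avocado only: max(299/14, 21/2) = 21.36 servings → $28.83.
lentils only: max(299/49, 21/9) = 6.102 servings → $5.49.
spinach + avocado with both tight: 2.764 servings and 4.973 servings → $8.23.
spinach + lentils with both tight: 3.016 servings and 0.9927 servings → $2.55.
avocado + lentils with both targets exact would need a negative amount; discard.
The minimum over all feasible corners is $2.55.

$2.55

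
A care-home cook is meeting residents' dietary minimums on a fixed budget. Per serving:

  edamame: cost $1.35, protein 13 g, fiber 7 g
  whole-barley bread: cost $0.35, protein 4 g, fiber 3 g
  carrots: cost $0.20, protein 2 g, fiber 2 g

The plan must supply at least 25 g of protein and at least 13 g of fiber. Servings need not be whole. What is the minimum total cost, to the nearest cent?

Compare the cost at each extreme point of the feasible region.
edamame only: max(25/13, 13/7) = 1.923 servings → $2.60.
whole-barley bread only: max(25/4, 13/3) = 6.25 servings → $2.19.
carrots only: max(25/2, 13/2) = 12.5 servings → $2.50.
edamame + whole-barley bread: intersection lies outside the first quadrant.
edamame + carrots: intersection lies outside the first quadrant.
whole-barley bread + carrots: the both-tight solution has a negative serving — not a feasible corner.
So the least-cost plan costs $2.19.

$2.19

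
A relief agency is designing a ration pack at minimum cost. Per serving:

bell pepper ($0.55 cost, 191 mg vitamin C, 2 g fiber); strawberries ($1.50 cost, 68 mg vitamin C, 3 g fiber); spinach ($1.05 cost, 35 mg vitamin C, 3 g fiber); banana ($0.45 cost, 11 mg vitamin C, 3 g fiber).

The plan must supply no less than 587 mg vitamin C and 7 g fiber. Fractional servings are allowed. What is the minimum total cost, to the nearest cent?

Compare the cost at each extreme point of the feasible region.
bell pepper only: max(587/191, 7/2) = 3.5 servings → $1.93.
strawberries only: max(587/68, 7/3) = 8.632 servings → $12.95.
spinach only: max(587/35, 7/3) = 16.77 servings → $17.61.
banana only: max(587/11, 7/3) = 53.36 servings → $24.01.
bell pepper + strawberries with both tight: 2.941 servings and 0.373 servings → $2.18.
bell pepper + spinach with both tight: 3.014 servings and 0.3241 servings → $2.00.
bell pepper + banana with both tight: 3.056 servings and 0.2958 servings → $1.81.
strawberries + spinach: intersection lies outside the first quadrant.
strawberries + banana with both targets exact would need a negative amount; discard.
spinach + banana: intersection lies outside the first quadrant.
The minimum over all feasible corners is $1.81.

$1.81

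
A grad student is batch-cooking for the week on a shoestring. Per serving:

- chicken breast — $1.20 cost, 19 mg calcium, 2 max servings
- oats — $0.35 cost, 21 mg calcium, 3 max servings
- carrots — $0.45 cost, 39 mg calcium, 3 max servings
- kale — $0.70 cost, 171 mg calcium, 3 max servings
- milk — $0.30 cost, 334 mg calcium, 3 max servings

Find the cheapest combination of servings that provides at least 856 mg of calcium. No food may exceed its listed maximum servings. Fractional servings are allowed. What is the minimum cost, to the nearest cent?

$0.77

Cost per mg of calcium: milk $0.0009, kale $0.0041, carrots $0.0115, oats $0.0167, chicken breast $0.0632.
Take 2.563 servings of milk: +856.0 mg calcium for $0.77 (total $0.77, still need 0.0 mg).
Filling from the cheapest source first is optimal under one linear minimum: $0.77.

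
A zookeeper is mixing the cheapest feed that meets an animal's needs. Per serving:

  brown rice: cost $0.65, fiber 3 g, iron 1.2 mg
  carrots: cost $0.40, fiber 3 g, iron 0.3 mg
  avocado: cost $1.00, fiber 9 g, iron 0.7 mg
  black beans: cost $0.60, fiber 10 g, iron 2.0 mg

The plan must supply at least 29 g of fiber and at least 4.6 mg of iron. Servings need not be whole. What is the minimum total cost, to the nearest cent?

$1.74

With two linear requirements the optimum uses one or two foods; enumerate the corners.
brown rice only: max(29/3, 4.6/1.2) = 9.667 servings → $6.28.
carrots only: max(29/3, 4.6/0.3) = 15.33 servings → $6.13.
avocado only: max(29/9, 4.6/0.7) = 6.571 servings → $6.57.
black beans only: max(29/10, 4.6/2.0) = 2.9 servings → $1.74.
brown rice + carrots with both tight: 1.889 servings and 7.778 servings → $4.34.
brown rice + avocado with both tight: 2.425 servings and 2.414 servings → $3.99.
brown rice + black beans: intersection lies outside the first quadrant.
carrots + avocado: intersection lies outside the first quadrant.
carrots + black beans with both tight: 4 servings and 1.7 servings → $2.62.
avocado + black beans with both tight: 1.091 servings and 1.918 servings → $2.24.
The minimum over all feasible corners is $1.74.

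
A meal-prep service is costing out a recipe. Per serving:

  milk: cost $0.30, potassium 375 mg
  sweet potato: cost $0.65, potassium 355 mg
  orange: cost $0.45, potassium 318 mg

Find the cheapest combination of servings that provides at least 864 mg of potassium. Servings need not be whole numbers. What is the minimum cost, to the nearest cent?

$0.69

Cost per mg of potassium: milk $0.0008, orange $0.0014, sweet potato $0.0018.
With no serving limits, use only milk: 864 mg / 375 mg = 2.304 servings × $0.30 = $0.69.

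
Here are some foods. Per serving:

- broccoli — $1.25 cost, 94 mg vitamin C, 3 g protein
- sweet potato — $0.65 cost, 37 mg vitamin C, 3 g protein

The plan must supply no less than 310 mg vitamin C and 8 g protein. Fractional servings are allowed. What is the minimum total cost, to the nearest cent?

$4.12

A basic optimal solution has at most two foods positive. Try each food alone and each pair with both targets met exactly.
broccoli only: max(310/94, 8/3) = 3.298 servings → $4.12.
sweet potato only: max(310/37, 8/3) = 8.378 servings → $5.45.
broccoli + sweet potato: intersection lies outside the first quadrant.
So the least-cost plan costs $4.12.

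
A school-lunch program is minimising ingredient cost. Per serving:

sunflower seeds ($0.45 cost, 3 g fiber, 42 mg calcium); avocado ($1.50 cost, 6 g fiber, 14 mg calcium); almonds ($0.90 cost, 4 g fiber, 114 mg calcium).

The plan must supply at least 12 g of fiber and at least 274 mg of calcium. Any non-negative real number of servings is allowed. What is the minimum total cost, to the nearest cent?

For a min-cost LP with two ≥-constraints, a basic feasible solution has at most two positive variables.
sunflower seeds only: max(12/3, 274/42) = 6.524 servings → $2.94.
avocado only: max(12/6, 274/14) = 19.57 servings → $29.36.
almonds only: max(12/4, 274/114) = 3 servings → $2.70.
sunflower seeds + avocado: the both-tight solution has a negative serving — not a feasible corner.
sunflower seeds + almonds with both tight: 1.563 servings and 1.828 servings → $2.35.
avocado + almonds with both tight: 0.4331 servings and 2.35 servings → $2.76.
The minimum over all feasible corners is $2.35.

$2.35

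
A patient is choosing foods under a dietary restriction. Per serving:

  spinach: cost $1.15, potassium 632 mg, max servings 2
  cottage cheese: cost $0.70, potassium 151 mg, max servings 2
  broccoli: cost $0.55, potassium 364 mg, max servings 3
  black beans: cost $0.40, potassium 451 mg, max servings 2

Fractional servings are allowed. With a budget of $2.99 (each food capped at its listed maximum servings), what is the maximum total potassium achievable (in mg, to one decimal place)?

2290.8 mg

Potassium per dollar: black beans 1128, broccoli 661.8, spinach 549.6, cottage cheese 215.7.
Take 2 servings of black beans: spends $0.80, +902.0 mg potassium (running total 902.0 mg).
Take 3 servings of broccoli: spends $1.65, +1092.0 mg potassium (running total 1994.0 mg).
Take 0.4696 servings of spinach: spends $0.54, +296.8 mg potassium (running total 2290.8 mg).
Filling greedily by potassium-per-dollar is optimal for one linear limit, giving 2290.8 mg.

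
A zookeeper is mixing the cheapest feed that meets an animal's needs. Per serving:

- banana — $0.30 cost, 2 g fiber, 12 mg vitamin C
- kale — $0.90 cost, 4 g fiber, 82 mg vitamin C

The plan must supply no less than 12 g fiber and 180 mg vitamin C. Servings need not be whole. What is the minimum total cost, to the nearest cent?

$2.36

banana only: max(12/2, 180/12) = 15 servings → $4.50.
kale only: max(12/4, 180/82) = 3 servings → $2.70.
banana + kale with both tight: 2.276 servings and 1.862 servings → $2.36.
So the least-cost plan costs $2.36.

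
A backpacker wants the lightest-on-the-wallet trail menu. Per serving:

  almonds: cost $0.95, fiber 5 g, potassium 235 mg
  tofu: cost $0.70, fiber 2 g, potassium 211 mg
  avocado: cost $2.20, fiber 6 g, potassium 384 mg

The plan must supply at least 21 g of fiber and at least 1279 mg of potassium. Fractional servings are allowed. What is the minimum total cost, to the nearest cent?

$4.79

A basic optimal solution has at most two foods positive. Try each food alone and each pair with both targets met exactly.
almonds only: max(21/5, 1279/235) = 5.443 servings → $5.17.
tofu only: max(21/2, 1279/211) = 10.5 servings → $7.35.
avocado only: max(21/6, 1279/384) = 3.5 servings → $7.70.
almonds + tofu with both tight: 3.202 servings and 2.496 servings → $4.79.
almonds + avocado with both tight: 0.7647 servings and 2.863 servings → $7.02.
tofu + avocado: intersection lies outside the first quadrant.
So the least-cost plan costs $4.79.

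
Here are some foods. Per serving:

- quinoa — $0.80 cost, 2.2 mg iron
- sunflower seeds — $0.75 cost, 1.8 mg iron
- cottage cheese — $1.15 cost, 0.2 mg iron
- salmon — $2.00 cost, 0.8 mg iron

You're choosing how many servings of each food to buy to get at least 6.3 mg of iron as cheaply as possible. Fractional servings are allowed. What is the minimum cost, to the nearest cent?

$2.29

Cost per mg of iron: quinoa $0.3636, sunflower seeds $0.4167, salmon $2.5000, cottage cheese $5.7500.
With no serving limits, use only quinoa: 6.3 mg / 2.2 mg = 2.864 servings × $0.80 = $2.29.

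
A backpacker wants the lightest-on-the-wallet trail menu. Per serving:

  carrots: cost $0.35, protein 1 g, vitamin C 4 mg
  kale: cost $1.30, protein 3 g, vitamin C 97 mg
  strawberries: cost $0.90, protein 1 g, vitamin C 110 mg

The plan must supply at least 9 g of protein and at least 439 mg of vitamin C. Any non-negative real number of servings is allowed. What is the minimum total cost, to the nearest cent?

$4.79

At the optimum either one food covers both requirements or two foods hit both targets exactly; no other combination can be cheaper.
carrots only: max(9/1, 439/4) = 109.8 servings → $38.41.
kale only: max(9/3, 439/97) = 4.526 servings → $5.88.
strawberries only: max(9/1, 439/110) = 9 servings → $8.10.
carrots + kale: the both-tight solution has a negative serving — not a feasible corner.
carrots + strawberries with both tight: 5.198 servings and 3.802 servings → $5.24.
kale + strawberries with both tight: 2.365 servings and 1.906 servings → $4.79.
The minimum over all feasible corners is $4.79.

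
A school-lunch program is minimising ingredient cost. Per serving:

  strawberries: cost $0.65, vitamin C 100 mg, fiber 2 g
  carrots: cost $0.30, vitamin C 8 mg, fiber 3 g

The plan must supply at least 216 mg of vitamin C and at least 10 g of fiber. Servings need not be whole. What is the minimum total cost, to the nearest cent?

$1.90

This is a tiny linear program; its minimum lies at a vertex of the feasible set. List the vertices and price them.
strawberries only: max(216/100, 10/2) = 5 servings → $3.25.
carrots only: max(216/8, 10/3) = 27 servings → $8.10.
strawberries + carrots with both tight: 2 servings and 2 servings → $1.90.
The minimum over all feasible corners is $1.90.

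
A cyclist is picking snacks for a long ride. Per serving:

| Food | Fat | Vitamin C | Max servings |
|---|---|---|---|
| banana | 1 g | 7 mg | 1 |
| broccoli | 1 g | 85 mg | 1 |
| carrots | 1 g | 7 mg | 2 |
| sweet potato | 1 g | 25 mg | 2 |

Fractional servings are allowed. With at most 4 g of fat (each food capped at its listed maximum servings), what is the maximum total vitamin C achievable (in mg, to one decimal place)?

142.0 mg

Vitamin C per g fat: broccoli 85, sweet potato 25, banana 7, carrots 7.
Take 1 serving of broccoli: uses 1 g fat, +85.0 mg vitamin C (running total 85.0 mg).
Take 2 servings of sweet potato: uses 2 g fat, +50.0 mg vitamin C (running total 135.0 mg).
Take 1 serving of banana: uses 1 g fat, +7.0 mg vitamin C (running total 142.0 mg).
Greedy by best ratio exhausts the fat allowance optimally: 142.0 mg.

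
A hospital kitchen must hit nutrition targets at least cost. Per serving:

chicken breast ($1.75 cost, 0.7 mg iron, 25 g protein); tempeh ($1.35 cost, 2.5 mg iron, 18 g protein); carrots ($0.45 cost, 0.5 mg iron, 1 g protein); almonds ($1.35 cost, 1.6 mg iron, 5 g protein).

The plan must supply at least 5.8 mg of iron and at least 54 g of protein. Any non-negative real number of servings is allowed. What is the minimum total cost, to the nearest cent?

$3.97

A basic optimal solution has at most two foods positive. Try each food alone and each pair with both targets met exactly.
chicken breast only: max(5.8/0.7, 54/25) = 8.286 servings → $14.50.
tempeh only: max(5.8/2.5, 54/18) = 3 servings → $4.05.
carrots only: max(5.8/0.5, 54/1) = 54 servings → $24.30.
almonds only: max(5.8/1.6, 54/5) = 10.8 servings → $14.58.
chicken breast + tempeh with both tight: 0.6132 servings and 2.148 servings → $3.97.
chicken breast + carrots with both tight: 1.797 servings and 9.085 servings → $7.23.
chicken breast + almonds with both tight: 1.573 servings and 2.937 servings → $6.72.
tempeh + carrots with both targets exact would need a negative amount; discard.
tempeh + almonds with both targets exact would need a negative amount; discard.
carrots + almonds: the both-tight solution has a negative serving — not a feasible corner.
Cheapest feasible corner: $3.97.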